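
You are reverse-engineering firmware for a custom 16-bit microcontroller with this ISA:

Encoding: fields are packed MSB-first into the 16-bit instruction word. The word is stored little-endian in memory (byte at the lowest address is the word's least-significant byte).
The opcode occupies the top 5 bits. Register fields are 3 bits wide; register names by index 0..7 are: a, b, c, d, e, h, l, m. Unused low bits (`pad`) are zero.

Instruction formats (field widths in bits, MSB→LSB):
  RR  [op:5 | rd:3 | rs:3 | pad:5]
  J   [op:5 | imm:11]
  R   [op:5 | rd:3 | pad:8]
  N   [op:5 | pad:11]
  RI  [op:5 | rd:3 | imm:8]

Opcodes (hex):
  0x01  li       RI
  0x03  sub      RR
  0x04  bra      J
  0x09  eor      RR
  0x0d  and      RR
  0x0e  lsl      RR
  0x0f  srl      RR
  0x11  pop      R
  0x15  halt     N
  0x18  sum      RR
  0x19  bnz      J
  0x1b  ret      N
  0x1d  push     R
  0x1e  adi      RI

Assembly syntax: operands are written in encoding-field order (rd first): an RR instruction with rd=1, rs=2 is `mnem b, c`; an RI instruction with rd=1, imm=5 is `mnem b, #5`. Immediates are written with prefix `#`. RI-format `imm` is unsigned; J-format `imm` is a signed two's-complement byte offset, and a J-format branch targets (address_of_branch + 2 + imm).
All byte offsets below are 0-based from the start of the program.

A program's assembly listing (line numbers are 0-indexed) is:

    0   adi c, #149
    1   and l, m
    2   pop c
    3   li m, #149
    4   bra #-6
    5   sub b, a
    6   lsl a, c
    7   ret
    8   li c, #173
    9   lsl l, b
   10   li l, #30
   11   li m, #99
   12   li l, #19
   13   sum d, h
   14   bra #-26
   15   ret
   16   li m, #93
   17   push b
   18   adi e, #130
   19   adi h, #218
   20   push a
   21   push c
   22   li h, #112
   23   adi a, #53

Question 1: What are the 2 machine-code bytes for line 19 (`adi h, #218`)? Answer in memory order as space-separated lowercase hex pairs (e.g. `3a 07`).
19. adi fields op=0x1e:5|rd=5:3|imm=218:8 → word f5dah → da f5

da f5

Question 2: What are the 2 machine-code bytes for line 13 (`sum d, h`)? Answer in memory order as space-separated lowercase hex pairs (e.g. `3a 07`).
L13: sum op=0x18:5|rd=3:3|rs=5:3|pad=0:5 ⇒ 0xc3a0 ⇒ little a0 c3

a0 c3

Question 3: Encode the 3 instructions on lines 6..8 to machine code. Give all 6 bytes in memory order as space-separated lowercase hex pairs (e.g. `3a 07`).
40 70 00 d8 ad 0a

L6: lsl op=0xe:5|rd=0:3|rs=2:3|pad=0:5 ⇒ 0x7040 ⇒ little 40 70
L7: ret op=0x1b:5|pad=0:11 ⇒ 0xd800 ⇒ little 00 d8
L8: li op=0x1:5|rd=2:3|imm=173:8 ⇒ 0x0aad ⇒ little ad 0a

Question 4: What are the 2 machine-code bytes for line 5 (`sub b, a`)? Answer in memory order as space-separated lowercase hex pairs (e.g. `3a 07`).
line 5 (sub): pack op=0x3:5|rd=1:3|rs=0:3|pad=0:5 = 0x1900; little→ 00 19

00 19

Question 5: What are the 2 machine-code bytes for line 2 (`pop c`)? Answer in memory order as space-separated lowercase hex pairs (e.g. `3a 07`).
L2: pop op=0x11:5|rd=2:3|pad=0:8 ⇒ 0x8a00 ⇒ little 00 8a

00 8a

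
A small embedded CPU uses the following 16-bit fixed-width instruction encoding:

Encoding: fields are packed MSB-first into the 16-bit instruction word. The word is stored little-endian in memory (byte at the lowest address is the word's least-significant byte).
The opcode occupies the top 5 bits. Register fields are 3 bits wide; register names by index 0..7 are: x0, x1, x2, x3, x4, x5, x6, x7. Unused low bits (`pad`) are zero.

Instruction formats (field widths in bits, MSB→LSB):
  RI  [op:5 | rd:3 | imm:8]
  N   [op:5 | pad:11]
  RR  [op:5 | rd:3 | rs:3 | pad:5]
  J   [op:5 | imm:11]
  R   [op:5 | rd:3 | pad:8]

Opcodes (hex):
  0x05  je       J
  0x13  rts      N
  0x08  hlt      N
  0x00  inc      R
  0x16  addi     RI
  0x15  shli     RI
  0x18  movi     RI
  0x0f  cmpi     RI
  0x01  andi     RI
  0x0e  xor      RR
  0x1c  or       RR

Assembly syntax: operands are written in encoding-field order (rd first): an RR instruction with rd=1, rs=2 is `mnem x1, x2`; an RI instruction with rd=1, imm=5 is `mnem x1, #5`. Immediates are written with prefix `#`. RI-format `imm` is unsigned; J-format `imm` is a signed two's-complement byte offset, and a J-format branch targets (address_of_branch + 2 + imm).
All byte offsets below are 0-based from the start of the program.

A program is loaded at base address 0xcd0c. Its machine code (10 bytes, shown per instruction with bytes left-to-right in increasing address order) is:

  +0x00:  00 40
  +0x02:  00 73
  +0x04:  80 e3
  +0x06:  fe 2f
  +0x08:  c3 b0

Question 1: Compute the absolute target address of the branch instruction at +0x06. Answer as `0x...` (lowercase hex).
0xcd12

[06] fe 2f → 0x2ffe
  op=0x2ffe>>11=0x5 ⇒ je (J)
  imm: (w>>0)&0x7ff=0x7fe (s11→-2) → #-2
  target = base 0xcd0c + off 0x06 + 2 + imm -2 = 0xcd12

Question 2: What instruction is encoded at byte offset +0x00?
hlt

@+00  little-endian(00 40) = 0x4000
  opcode bits[15:11]=0x8: hlt/N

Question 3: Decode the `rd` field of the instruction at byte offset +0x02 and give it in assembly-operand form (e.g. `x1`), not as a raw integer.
x3

off 0x02: read 00 73 as little → 0x7300
  op=0x7300>>11=0xe ⇒ xor (RR)
  [10:8] rd=3 = x3
  [7:5] rs=0 = x0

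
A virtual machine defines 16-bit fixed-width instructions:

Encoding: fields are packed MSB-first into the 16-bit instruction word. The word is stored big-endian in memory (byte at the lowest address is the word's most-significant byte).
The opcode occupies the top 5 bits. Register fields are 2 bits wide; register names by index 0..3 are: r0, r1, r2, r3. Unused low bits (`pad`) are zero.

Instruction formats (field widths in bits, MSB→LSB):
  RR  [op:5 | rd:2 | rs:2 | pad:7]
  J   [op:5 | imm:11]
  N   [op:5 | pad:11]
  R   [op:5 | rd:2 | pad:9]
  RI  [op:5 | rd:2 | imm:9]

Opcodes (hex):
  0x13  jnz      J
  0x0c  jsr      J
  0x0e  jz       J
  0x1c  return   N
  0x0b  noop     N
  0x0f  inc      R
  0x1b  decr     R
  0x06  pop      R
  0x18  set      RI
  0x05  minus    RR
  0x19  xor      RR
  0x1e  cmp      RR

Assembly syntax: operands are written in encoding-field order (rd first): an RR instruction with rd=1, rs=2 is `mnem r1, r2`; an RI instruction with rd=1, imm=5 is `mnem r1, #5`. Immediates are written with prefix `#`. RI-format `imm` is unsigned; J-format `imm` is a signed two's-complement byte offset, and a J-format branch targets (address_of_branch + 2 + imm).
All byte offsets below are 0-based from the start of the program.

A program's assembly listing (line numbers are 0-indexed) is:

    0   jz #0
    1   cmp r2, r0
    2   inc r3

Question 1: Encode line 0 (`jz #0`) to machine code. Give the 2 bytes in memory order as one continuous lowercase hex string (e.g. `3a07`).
0. jz fields op=0xe:5|imm=0:11 → word 7000h → 70 00

7000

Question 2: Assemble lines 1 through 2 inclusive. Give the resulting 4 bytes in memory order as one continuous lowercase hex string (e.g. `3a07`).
f4007e00

1. cmp fields op=0x1e:5|rd=2:2|rs=0:2|pad=0:7 → word f400h → f4 00
2. inc fields op=0xf:5|rd=3:2|pad=0:9 → word 7e00h → 7e 00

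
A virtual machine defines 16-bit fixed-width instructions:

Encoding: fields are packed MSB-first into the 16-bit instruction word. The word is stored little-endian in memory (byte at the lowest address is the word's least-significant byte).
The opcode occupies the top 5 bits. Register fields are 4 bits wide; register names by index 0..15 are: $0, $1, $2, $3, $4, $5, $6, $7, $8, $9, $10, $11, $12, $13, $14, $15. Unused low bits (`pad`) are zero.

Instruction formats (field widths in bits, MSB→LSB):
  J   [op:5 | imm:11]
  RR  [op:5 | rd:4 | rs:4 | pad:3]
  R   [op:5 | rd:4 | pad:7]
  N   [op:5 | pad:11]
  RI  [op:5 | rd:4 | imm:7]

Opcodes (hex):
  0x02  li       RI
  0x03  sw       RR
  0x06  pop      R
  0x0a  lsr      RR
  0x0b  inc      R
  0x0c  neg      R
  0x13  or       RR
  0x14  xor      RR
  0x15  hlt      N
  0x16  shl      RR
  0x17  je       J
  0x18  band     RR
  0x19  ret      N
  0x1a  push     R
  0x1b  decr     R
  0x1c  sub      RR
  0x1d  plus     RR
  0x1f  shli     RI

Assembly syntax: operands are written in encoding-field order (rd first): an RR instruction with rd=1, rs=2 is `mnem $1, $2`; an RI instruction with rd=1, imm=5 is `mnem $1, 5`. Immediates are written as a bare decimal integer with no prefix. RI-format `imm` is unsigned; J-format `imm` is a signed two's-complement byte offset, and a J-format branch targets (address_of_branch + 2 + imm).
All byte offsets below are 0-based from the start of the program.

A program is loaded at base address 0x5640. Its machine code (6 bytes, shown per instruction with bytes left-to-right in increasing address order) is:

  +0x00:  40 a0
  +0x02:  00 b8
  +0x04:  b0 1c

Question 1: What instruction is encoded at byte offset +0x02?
off 0x02: read 00 b8 as little → 0xb800
  opcode bits[15:11]=0x17: je/J
  imm@[10:0]=0x0 ⇒ 0

je 0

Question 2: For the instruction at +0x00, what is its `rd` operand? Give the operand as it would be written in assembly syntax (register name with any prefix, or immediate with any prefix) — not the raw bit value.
$0

[00] 40 a0 → 0xa040
  op=0xa040>>11=0x14 ⇒ xor (RR)
  rd: (w>>7)&0xf=0x0 → $0
  rs: (w>>3)&0xf=0x8 → $8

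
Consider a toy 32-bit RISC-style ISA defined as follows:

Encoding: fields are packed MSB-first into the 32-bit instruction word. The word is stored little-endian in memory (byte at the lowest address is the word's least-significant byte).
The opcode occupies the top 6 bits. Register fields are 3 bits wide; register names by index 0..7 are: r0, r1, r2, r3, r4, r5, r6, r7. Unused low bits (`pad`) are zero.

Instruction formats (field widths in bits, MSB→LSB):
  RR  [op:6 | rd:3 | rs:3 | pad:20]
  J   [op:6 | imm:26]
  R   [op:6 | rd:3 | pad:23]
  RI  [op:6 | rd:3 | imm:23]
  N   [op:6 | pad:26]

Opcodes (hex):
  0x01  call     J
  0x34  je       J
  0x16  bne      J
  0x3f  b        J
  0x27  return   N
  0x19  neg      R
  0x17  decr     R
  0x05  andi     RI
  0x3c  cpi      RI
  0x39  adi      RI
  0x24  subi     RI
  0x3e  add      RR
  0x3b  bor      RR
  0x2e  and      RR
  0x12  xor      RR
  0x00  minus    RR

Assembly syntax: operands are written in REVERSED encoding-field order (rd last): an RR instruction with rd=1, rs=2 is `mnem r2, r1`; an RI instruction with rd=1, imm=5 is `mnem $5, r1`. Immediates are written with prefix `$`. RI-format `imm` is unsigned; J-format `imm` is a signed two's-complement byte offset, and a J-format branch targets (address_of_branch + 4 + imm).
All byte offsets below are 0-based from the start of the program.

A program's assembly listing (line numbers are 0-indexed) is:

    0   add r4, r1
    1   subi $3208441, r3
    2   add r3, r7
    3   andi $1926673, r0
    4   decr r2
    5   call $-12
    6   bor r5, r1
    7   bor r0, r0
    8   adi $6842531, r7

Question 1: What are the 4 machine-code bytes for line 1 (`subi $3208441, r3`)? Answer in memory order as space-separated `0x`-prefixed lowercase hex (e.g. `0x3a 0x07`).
0xf9 0xf4 0xb0 0x91

1. subi fields op=0x24:6|rd=3:3|imm=3208441:23 → word 91b0f4f9h → f9 f4 b0 91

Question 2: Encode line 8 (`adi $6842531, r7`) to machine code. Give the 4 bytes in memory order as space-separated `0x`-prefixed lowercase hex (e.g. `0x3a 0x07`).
0xa3 0x68 0xe8 0xe7

line 8 (adi): pack op=0x39:6|rd=7:3|imm=6842531:23 = 0xe7e868a3; little→ a3 68 e8 e7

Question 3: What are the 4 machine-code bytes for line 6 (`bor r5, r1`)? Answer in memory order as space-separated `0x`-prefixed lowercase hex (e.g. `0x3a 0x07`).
6. bor fields op=0x3b:6|rd=1:3|rs=5:3|pad=0:20 → word ecd00000h → 00 00 d0 ec

0x00 0x00 0xd0 0xec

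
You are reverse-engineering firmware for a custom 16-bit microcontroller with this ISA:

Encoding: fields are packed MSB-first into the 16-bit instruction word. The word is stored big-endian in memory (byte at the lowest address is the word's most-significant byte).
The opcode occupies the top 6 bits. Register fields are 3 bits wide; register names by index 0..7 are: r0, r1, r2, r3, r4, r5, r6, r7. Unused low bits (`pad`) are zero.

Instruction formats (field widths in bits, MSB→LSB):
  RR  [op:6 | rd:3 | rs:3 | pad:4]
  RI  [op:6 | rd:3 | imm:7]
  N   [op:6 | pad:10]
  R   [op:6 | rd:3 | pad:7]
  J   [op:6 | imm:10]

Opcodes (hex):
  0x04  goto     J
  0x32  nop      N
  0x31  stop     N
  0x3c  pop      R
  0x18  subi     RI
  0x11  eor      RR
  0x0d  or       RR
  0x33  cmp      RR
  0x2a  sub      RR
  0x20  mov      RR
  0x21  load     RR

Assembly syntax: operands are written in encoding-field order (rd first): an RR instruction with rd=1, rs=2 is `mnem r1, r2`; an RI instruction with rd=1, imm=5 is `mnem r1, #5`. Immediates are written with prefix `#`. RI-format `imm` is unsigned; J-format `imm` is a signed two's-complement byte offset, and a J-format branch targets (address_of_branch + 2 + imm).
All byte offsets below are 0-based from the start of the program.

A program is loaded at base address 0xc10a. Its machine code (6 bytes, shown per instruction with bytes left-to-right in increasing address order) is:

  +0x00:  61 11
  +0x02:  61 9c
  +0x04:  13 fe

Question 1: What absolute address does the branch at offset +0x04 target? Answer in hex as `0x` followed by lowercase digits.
0xc10e

[04] 13 fe → 0x13fe
  top 6b → 0x4 → goto [J]
  [9:0] imm=1022 (s10→-2) = #-2
  target = base 0xc10a + off 0x04 + 2 + imm -2 = 0xc10e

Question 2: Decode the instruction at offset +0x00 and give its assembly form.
subi r2, #17

+0x00: 61 11 ⇒ word 0x6111 (big)
  top 6b → 0x18 → subi [RI]
  rd: (w>>7)&0x7=0x2 → r2
  imm: (w>>0)&0x7f=0x11 → #17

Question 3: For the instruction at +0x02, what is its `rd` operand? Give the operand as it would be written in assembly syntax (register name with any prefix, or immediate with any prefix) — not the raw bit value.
[02] 61 9c → 0x619c
  op=0x619c>>10=0x18 ⇒ subi (RI)
  rd@[9:7]=0x3 ⇒ r3
  imm@[6:0]=0x1c ⇒ #28

r3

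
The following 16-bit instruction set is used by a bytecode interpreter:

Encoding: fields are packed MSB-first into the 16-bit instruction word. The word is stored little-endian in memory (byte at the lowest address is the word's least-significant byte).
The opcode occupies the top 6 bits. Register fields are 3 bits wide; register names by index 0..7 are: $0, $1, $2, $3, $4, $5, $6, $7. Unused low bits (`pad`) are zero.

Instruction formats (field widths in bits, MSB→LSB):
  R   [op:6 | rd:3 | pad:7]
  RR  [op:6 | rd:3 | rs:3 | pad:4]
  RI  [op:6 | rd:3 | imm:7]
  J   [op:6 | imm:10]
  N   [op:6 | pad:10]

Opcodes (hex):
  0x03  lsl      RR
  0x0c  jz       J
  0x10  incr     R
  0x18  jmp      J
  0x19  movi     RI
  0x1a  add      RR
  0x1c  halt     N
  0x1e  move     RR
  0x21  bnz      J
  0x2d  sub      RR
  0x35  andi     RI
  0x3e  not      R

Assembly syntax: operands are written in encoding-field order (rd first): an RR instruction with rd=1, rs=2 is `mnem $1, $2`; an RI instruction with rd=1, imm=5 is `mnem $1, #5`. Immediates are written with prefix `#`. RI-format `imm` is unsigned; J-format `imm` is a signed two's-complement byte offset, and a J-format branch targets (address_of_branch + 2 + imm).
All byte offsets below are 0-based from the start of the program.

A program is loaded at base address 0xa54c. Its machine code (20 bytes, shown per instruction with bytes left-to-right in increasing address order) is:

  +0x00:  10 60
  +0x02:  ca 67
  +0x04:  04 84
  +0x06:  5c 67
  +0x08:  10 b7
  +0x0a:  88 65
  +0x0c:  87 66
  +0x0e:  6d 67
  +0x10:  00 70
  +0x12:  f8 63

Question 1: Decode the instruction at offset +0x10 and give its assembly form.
+0x10: 00 70 ⇒ word 0x7000 (little)
  opcode bits[15:10]=0x1c: halt/N

halt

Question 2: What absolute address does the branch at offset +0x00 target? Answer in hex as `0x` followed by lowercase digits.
+0x00: 10 60 ⇒ word 0x6010 (little)
  top 6b → 0x18 → jmp [J]
  imm: (w>>0)&0x3ff=0x10 → #16
  target = base 0xa54c + off 0x00 + 2 + imm 16 = 0xa55e

0xa55e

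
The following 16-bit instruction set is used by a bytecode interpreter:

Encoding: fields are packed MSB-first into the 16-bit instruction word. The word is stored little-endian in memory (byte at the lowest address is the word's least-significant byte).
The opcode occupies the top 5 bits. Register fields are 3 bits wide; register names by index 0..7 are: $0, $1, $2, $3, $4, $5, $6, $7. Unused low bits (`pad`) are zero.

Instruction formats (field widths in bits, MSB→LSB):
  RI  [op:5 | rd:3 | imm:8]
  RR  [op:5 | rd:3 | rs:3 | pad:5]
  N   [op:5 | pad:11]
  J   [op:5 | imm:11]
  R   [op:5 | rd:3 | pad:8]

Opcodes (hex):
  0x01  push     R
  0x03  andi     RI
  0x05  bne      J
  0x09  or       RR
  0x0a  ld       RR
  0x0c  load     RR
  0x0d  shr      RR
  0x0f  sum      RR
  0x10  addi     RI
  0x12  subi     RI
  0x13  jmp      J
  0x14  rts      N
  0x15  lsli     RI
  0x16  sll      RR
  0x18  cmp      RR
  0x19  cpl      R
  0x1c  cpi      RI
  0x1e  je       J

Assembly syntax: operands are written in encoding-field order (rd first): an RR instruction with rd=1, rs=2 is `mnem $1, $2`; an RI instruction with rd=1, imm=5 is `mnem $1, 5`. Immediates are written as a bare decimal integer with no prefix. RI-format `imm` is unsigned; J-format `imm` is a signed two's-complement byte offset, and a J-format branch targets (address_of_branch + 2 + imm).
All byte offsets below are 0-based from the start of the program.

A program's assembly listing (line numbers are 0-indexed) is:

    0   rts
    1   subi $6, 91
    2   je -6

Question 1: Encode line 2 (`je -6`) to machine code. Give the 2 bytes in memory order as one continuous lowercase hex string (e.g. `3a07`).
faf7

2. je fields op=0x1e:5|imm=-6:11 → word f7fah → fa f7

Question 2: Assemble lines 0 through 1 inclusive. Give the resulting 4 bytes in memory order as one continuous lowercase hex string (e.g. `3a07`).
line 0 (rts): pack op=0x14:5|pad=0:11 = 0xa000; little→ 00 a0
line 1 (subi): pack op=0x12:5|rd=6:3|imm=91:8 = 0x965b; little→ 5b 96

00a05b96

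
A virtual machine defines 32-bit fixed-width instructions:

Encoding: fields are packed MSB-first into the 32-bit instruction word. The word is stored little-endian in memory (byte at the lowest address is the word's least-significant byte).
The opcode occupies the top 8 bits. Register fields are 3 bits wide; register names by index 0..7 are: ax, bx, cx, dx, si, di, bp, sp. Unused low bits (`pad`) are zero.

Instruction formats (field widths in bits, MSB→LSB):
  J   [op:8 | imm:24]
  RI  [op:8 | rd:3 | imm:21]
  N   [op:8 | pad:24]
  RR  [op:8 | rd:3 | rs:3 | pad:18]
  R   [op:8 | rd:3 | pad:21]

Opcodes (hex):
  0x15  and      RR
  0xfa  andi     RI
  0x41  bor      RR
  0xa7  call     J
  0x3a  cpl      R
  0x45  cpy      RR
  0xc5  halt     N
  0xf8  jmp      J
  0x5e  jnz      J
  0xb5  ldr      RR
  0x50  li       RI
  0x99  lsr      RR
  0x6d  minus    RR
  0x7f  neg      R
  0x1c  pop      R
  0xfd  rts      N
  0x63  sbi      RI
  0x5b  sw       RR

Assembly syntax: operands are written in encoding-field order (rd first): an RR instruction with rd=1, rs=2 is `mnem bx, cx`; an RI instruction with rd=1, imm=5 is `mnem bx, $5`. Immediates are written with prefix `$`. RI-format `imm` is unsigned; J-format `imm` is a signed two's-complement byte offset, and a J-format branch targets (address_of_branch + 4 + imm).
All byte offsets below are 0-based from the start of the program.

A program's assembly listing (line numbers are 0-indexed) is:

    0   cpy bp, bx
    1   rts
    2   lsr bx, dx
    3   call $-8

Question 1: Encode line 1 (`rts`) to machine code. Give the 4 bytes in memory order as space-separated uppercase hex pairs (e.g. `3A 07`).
1. rts fields op=0xfd:8|pad=0:24 → word fd000000h → 00 00 00 fd

00 00 00 FD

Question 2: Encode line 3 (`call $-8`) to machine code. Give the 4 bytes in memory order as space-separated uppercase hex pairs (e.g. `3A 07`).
F8 FF FF A7

3. call fields op=0xa7:8|imm=-8:24 → word a7fffff8h → f8 ff ff a7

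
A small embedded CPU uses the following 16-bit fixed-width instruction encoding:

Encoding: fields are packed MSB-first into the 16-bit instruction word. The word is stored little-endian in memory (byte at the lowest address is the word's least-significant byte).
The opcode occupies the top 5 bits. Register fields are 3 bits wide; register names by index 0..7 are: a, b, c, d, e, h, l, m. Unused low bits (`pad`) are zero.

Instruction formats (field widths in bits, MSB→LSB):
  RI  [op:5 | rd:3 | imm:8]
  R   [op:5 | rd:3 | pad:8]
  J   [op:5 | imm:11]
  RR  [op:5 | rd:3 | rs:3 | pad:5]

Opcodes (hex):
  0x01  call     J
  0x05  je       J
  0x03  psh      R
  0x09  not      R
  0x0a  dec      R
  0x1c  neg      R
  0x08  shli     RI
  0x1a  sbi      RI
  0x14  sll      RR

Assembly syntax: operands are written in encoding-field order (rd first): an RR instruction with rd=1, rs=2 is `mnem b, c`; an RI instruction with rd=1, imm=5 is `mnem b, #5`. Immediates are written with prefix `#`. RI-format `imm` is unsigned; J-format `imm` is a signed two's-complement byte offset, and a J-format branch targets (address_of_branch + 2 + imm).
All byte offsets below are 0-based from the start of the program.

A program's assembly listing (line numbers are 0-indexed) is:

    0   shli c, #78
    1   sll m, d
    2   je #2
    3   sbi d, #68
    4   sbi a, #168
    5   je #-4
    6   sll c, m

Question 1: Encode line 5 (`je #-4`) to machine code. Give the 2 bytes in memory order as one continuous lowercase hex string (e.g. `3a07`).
5. je fields op=0x5:5|imm=-4:11 → word 2ffch → fc 2f

fc2f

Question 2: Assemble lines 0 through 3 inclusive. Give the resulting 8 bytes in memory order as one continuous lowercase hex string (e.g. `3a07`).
4e4260a7022844d3

0. shli fields op=0x8:5|rd=2:3|imm=78:8 → word 424eh → 4e 42
1. sll fields op=0x14:5|rd=7:3|rs=3:3|pad=0:5 → word a760h → 60 a7
2. je fields op=0x5:5|imm=2:11 → word 2802h → 02 28
3. sbi fields op=0x1a:5|rd=3:3|imm=68:8 → word d344h → 44 d3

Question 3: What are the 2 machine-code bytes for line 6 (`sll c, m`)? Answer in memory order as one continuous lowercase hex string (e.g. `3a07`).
e0a2

L6: sll op=0x14:5|rd=2:3|rs=7:3|pad=0:5 ⇒ 0xa2e0 ⇒ little e0 a2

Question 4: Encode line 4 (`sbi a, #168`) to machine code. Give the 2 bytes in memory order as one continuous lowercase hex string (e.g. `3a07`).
line 4 (sbi): pack op=0x1a:5|rd=0:3|imm=168:8 = 0xd0a8; little→ a8 d0

a8d0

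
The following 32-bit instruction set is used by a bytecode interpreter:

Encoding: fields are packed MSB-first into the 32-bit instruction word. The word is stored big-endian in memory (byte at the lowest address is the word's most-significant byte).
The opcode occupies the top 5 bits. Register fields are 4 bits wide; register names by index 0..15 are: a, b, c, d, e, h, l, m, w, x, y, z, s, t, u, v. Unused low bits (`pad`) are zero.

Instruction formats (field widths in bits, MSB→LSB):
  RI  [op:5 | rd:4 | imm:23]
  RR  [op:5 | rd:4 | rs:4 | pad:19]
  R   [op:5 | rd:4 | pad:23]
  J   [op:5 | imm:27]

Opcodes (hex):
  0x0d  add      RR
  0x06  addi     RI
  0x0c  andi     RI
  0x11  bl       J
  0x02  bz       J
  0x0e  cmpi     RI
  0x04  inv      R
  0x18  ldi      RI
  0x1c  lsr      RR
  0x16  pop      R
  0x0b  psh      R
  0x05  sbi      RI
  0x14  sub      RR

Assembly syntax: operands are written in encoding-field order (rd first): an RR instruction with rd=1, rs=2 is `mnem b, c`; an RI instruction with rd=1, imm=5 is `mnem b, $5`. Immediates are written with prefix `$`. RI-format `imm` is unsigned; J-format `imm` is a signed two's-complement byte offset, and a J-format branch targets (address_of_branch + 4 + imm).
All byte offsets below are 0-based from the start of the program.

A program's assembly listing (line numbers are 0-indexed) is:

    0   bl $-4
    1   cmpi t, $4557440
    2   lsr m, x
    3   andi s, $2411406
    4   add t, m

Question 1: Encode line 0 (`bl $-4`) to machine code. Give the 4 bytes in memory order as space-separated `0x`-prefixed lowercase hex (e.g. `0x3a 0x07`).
0. bl fields op=0x11:5|imm=-4:27 → word 8ffffffch → 8f ff ff fc

0x8f 0xff 0xff 0xfc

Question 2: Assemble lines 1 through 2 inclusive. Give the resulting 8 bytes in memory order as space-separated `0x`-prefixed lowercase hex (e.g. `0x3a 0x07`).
0x76 0xc5 0x8a 0x80 0xe3 0xc8 0x00 0x00

line 1 (cmpi): pack op=0xe:5|rd=13:4|imm=4557440:23 = 0x76c58a80; big→ 76 c5 8a 80
line 2 (lsr): pack op=0x1c:5|rd=7:4|rs=9:4|pad=0:19 = 0xe3c80000; big→ e3 c8 00 00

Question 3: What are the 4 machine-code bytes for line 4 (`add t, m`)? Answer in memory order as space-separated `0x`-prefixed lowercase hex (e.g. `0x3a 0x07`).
0x6e 0xb8 0x00 0x00

line 4 (add): pack op=0xd:5|rd=13:4|rs=7:4|pad=0:19 = 0x6eb80000; big→ 6e b8 00 00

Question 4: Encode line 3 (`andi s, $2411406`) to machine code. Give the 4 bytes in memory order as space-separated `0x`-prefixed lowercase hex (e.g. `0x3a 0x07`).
L3: andi op=0xc:5|rd=12:4|imm=2411406:23 ⇒ 0x6624cb8e ⇒ big 66 24 cb 8e

0x66 0x24 0xcb 0x8e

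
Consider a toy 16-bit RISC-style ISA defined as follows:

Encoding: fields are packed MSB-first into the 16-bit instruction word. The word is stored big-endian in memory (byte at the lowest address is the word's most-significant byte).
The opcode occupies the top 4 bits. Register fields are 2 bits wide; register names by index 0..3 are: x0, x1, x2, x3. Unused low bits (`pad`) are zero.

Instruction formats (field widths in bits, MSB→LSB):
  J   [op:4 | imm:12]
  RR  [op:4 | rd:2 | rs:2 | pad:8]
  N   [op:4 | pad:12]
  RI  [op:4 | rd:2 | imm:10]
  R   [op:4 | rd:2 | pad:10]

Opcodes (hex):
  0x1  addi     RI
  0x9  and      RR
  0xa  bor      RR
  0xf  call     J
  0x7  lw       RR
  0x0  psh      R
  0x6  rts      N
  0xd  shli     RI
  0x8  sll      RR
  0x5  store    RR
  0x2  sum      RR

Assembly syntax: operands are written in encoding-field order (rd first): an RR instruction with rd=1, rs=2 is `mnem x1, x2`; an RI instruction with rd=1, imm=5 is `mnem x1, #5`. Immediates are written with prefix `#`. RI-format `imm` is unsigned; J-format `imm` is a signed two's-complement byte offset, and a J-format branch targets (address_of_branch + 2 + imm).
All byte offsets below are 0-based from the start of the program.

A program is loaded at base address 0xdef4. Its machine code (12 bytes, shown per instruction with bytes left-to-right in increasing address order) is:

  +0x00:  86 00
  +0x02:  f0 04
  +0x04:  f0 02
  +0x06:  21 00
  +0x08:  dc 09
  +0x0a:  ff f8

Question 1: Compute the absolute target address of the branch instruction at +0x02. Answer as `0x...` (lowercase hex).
0xdefc

off 0x02: read f0 04 as big → 0xf004
  opcode bits[15:12]=0xf: call/J
  imm: (w>>0)&0xfff=0x4 → #4
  target = base 0xdef4 + off 0x02 + 2 + imm 4 = 0xdefc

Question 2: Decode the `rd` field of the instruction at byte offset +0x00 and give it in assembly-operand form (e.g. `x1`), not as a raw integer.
off 0x00: read 86 00 as big → 0x8600
  top 4b → 0x8 → sll [RR]
  [11:10] rd=1 = x1
  [9:8] rs=2 = x2

x1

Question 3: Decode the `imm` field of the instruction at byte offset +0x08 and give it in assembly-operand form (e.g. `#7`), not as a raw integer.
@+08  big-endian(dc 09) = 0xdc09
  opcode bits[15:12]=0xd: shli/RI
  [11:10] rd=3 = x3
  [9:0] imm=9 = #9

#9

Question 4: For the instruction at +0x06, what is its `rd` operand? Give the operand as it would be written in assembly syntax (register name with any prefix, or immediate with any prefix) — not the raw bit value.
x0

+0x06: 21 00 ⇒ word 0x2100 (big)
  top 4b → 0x2 → sum [RR]
  rd: (w>>10)&0x3=0x0 → x0
  rs: (w>>8)&0x3=0x1 → x1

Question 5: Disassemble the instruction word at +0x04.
call #2

off 0x04: read f0 02 as big → 0xf002
  top 4b → 0xf → call [J]
  imm@[11:0]=0x2 ⇒ #2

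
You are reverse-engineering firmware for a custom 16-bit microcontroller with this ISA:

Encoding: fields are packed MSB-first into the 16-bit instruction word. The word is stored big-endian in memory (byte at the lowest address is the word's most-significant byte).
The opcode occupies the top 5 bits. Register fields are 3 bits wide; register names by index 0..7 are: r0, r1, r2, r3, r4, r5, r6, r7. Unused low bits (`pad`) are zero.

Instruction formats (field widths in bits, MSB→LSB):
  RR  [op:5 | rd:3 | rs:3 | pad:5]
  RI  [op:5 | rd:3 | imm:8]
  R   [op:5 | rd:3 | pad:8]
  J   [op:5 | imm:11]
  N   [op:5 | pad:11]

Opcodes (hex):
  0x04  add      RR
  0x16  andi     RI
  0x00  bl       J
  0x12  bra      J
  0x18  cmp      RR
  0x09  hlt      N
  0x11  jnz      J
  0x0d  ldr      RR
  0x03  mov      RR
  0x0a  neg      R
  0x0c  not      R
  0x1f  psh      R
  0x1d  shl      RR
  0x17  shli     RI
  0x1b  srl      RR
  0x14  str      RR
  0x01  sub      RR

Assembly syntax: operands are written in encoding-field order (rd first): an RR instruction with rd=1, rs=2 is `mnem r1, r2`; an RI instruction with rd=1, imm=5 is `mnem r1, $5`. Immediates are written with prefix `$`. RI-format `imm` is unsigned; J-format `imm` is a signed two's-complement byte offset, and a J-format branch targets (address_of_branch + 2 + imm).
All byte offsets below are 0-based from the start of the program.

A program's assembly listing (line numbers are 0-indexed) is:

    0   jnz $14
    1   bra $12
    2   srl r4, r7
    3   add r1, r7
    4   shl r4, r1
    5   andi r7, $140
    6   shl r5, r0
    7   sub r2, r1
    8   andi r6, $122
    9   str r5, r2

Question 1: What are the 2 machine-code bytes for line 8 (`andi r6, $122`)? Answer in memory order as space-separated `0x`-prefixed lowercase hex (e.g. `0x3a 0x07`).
0xb6 0x7a

8. andi fields op=0x16:5|rd=6:3|imm=122:8 → word b67ah → b6 7a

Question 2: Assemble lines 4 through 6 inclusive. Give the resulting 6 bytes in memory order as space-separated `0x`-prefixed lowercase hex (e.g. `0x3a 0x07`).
line 4 (shl): pack op=0x1d:5|rd=4:3|rs=1:3|pad=0:5 = 0xec20; big→ ec 20
line 5 (andi): pack op=0x16:5|rd=7:3|imm=140:8 = 0xb78c; big→ b7 8c
line 6 (shl): pack op=0x1d:5|rd=5:3|rs=0:3|pad=0:5 = 0xed00; big→ ed 00

0xec 0x20 0xb7 0x8c 0xed 0x00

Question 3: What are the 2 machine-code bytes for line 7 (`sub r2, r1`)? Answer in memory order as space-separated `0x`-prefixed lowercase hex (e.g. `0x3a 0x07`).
7. sub fields op=0x1:5|rd=2:3|rs=1:3|pad=0:5 → word 0a20h → 0a 20

0x0a 0x20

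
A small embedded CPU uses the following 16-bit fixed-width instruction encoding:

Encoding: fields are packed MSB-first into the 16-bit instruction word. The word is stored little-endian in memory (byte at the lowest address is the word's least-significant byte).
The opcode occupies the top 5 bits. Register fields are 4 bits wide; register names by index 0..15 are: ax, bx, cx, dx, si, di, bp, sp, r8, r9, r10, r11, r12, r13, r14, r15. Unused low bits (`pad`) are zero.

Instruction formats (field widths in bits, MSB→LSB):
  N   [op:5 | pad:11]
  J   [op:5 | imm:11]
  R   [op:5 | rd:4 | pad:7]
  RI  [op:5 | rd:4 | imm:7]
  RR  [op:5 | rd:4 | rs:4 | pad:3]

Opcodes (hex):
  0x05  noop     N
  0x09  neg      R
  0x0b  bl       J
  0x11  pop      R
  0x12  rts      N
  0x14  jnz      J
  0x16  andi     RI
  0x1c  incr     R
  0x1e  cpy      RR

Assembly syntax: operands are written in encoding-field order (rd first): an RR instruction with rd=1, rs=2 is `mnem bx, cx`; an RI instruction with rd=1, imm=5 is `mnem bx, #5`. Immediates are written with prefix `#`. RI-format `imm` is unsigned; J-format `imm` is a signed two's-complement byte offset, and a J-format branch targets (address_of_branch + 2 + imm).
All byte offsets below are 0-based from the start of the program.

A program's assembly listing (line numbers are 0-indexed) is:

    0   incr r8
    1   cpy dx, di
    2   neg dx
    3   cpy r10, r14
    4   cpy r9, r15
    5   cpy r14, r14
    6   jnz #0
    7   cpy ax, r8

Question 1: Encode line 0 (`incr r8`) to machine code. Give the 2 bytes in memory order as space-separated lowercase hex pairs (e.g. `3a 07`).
line 0 (incr): pack op=0x1c:5|rd=8:4|pad=0:7 = 0xe400; little→ 00 e4

00 e4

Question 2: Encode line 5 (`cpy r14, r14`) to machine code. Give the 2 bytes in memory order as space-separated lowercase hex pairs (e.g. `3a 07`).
70 f7

line 5 (cpy): pack op=0x1e:5|rd=14:4|rs=14:4|pad=0:3 = 0xf770; little→ 70 f7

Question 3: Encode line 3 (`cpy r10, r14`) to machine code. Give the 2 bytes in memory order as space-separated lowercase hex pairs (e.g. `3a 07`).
70 f5

line 3 (cpy): pack op=0x1e:5|rd=10:4|rs=14:4|pad=0:3 = 0xf570; little→ 70 f5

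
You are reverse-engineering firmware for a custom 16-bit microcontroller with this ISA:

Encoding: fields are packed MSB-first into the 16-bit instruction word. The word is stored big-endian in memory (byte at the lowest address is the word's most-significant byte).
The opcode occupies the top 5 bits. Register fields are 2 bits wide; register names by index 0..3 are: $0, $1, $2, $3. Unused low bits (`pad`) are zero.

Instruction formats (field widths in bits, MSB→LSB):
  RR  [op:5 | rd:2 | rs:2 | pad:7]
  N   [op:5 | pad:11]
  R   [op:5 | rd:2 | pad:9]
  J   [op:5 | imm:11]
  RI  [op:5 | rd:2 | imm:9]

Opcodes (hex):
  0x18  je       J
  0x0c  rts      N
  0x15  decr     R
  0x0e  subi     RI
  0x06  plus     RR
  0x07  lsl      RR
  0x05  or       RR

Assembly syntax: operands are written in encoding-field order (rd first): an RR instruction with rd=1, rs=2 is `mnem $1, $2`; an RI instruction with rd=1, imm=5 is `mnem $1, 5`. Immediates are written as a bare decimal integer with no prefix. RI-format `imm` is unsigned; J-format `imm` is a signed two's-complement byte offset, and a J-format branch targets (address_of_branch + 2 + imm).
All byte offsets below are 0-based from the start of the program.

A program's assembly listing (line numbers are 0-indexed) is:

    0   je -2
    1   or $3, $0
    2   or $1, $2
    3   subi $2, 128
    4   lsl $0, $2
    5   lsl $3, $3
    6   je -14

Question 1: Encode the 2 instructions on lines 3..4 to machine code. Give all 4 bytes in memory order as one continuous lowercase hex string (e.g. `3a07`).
3. subi fields op=0xe:5|rd=2:2|imm=128:9 → word 7480h → 74 80
4. lsl fields op=0x7:5|rd=0:2|rs=2:2|pad=0:7 → word 3900h → 39 00

74803900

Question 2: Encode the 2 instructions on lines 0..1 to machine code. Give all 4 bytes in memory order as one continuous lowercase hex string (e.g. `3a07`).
c7fe2e00

L0: je op=0x18:5|imm=-2:11 ⇒ 0xc7fe ⇒ big c7 fe
L1: or op=0x5:5|rd=3:2|rs=0:2|pad=0:7 ⇒ 0x2e00 ⇒ big 2e 00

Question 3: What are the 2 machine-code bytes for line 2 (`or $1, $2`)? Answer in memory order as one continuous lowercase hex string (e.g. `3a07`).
L2: or op=0x5:5|rd=1:2|rs=2:2|pad=0:7 ⇒ 0x2b00 ⇒ big 2b 00

2b00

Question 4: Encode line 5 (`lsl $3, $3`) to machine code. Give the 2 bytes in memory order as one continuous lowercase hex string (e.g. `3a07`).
3f80

5. lsl fields op=0x7:5|rd=3:2|rs=3:2|pad=0:7 → word 3f80h → 3f 80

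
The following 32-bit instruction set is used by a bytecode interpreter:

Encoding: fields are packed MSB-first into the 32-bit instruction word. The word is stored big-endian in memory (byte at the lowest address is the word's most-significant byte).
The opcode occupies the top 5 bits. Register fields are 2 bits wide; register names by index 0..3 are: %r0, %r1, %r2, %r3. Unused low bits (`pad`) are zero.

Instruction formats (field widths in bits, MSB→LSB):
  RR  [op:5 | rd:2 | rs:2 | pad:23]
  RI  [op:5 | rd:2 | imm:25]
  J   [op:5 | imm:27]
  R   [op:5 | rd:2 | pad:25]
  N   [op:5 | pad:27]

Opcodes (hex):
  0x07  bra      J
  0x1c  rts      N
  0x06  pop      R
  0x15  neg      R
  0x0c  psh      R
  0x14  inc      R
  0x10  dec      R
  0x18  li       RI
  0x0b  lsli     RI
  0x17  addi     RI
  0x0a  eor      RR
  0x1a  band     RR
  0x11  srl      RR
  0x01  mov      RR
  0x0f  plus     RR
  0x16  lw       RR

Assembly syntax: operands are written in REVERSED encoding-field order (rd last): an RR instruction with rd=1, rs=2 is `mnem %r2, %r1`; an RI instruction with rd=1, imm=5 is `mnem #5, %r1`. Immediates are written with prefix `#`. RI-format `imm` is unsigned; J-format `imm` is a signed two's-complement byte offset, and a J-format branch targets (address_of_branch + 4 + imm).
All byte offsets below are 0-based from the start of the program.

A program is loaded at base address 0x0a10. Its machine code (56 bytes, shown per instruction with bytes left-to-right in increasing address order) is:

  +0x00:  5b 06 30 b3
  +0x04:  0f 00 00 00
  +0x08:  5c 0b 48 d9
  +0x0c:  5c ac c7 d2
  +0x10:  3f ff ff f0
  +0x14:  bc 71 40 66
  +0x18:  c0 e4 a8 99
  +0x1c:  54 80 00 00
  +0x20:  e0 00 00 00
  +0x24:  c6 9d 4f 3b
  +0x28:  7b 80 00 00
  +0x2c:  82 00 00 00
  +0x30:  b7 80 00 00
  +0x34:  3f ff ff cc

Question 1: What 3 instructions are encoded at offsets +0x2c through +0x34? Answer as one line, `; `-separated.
dec %r1; lw %r3, %r3; bra #-52

off 0x2c: read 82 00 00 00 as big → 0x82000000
  op=0x82000000>>27=0x10 ⇒ dec (R)
  rd: (w>>25)&0x3=0x1 → %r1
off 0x30: read b7 80 00 00 as big → 0xb7800000
  op=0xb7800000>>27=0x16 ⇒ lw (RR)
  rd: (w>>25)&0x3=0x3 → %r3
  rs: (w>>23)&0x3=0x3 → %r3
off 0x34: read 3f ff ff cc as big → 0x3fffffcc
  op=0x3fffffcc>>27=0x7 ⇒ bra (J)
  imm: (w>>0)&0x7ffffff=0x7ffffcc (s27→-52) → #-52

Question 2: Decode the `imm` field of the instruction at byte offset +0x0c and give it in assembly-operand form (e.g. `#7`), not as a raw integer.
[0c] 5c ac c7 d2 → 0x5cacc7d2
  top 5b → 0xb → lsli [RI]
  rd@[26:25]=0x2 ⇒ %r2
  imm@[24:0]=0xacc7d2 ⇒ #11323346

#11323346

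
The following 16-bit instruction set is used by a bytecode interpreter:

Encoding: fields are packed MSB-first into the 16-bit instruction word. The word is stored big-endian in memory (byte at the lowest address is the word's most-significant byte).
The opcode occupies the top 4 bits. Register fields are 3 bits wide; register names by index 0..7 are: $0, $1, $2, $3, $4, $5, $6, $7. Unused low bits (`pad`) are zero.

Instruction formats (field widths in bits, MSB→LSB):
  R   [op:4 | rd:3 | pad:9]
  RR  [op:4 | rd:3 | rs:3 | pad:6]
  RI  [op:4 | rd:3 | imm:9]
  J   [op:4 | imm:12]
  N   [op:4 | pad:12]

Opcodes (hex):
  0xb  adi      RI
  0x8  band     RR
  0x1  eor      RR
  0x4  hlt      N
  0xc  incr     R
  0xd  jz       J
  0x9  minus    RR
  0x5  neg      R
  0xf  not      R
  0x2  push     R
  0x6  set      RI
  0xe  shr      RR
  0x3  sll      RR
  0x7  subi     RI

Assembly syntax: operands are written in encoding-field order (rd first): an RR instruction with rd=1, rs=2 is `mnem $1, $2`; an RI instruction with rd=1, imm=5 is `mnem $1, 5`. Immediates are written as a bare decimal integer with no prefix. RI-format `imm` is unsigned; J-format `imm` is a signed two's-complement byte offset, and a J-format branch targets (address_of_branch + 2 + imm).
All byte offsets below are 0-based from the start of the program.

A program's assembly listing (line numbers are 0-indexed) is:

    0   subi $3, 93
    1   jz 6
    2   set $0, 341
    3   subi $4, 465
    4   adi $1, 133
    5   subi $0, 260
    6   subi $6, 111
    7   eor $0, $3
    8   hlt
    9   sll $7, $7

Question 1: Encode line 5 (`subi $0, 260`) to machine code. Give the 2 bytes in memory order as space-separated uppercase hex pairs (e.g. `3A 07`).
5. subi fields op=0x7:4|rd=0:3|imm=260:9 → word 7104h → 71 04

71 04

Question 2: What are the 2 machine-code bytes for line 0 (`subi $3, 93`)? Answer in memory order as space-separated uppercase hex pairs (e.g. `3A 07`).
76 5D

line 0 (subi): pack op=0x7:4|rd=3:3|imm=93:9 = 0x765d; big→ 76 5d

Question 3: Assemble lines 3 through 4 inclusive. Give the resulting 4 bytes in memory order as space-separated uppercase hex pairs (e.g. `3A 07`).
79 D1 B2 85

3. subi fields op=0x7:4|rd=4:3|imm=465:9 → word 79d1h → 79 d1
4. adi fields op=0xb:4|rd=1:3|imm=133:9 → word b285h → b2 85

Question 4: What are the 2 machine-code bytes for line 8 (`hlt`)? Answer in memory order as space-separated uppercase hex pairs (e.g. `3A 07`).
8. hlt fields op=0x4:4|pad=0:12 → word 4000h → 40 00

40 00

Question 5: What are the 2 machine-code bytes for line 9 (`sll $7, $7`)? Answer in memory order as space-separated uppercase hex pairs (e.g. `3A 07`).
3F C0

line 9 (sll): pack op=0x3:4|rd=7:3|rs=7:3|pad=0:6 = 0x3fc0; big→ 3f c0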